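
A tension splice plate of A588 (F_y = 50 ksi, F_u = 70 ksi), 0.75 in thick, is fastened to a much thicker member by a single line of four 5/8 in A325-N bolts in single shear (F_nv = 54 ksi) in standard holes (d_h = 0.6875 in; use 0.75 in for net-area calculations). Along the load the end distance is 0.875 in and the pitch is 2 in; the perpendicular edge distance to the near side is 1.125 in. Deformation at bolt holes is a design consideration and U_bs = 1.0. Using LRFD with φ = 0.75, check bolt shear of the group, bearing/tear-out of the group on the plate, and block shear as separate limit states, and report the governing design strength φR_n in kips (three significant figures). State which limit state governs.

49.7 kips (bolt shear governs)

Bolt shear: A_b = π·0.625²/4 = 0.3068 in²; R_n = 54 × 0.3068 × 4 × 1 = 66.27 kips → 0.75 × 66.27 = 49.7 kips.
Bearing: edge l_c = 0.5312, r_n = 33.47 kips; interior l_c = 1.312, r_n = 78.75 kips; R_n = 33.47 + 3·78.75 = 269.7 kips → 202 kips.
Block shear: A_gv = 5.156, A_nv = 3.188, A_nt = 0.5625 in²; R_n = min(0.6F_uA_nv, 0.6F_yA_gv) + U_bs·F_u·A_nt = 173.2 kips → 130 kips.
Bolt shear governs: 49.7 kips.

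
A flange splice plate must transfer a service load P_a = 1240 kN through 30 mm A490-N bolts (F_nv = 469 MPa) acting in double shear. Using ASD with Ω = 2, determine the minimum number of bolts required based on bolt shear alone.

A_b = π·30²/4 = 706.9 mm².
Per-bolt allowable strength R_n/Ω = 469 × 706.9 × 2 / 1000 / 2 = 331.5 kN.
n ≥ 1240 / 331.5 = 3.74 → use 4 bolts.

4 bolts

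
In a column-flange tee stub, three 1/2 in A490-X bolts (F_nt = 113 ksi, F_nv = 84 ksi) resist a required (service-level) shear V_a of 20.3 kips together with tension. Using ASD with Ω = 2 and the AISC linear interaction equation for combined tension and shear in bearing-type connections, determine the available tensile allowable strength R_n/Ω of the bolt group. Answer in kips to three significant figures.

A_b = π·0.5²/4 = 0.1963 in²; f_rv = 20.3 / (3 × 0.1963) = 34.46 ksi.
F'_nt = 1.3 F_nt − (Ω F_nt / F_nv) f_rv = 1.3·113 − (2·113/84)·34.46 = 54.18 ksi, capped at F_nt → F'_nt = 54.18 ksi.
R_n = F'_nt · A_b · n = 54.18 × 0.1963 × 3 = 31.91 kips.
Allowable strength R_n/Ω = 31.91 / 2 = 16 kips.

16 kips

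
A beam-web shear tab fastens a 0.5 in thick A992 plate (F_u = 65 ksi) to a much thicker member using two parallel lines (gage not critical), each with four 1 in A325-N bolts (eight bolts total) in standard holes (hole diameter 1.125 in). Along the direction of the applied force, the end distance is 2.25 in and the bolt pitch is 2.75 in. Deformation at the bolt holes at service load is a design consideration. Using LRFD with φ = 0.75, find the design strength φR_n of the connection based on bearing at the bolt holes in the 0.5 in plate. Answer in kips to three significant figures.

Per bolt r_n = 1.2 l_c t F_u ≤ 2.4 d t F_u; upper limit = 2.4 × 1 × 0.5 × 65 = 78 kips.
Edge bolt: l_c = 2.25 − 1.125/2 = 1.688 in → 1.2 × 1.688 × 0.5 × 65 = 65.81 → r_n = 65.81 kips.
Interior bolts: l_c = 2.75 − 1.125 = 1.625 in → 1.2 × 1.625 × 0.5 × 65 = 63.38 → r_n = 63.38 kips.
R_n = 2 × 65.81 + 6 × 63.38 = 511.9 kips.
Design strength φR_n = 0.75 × 511.9 = 384 kips.

384 kips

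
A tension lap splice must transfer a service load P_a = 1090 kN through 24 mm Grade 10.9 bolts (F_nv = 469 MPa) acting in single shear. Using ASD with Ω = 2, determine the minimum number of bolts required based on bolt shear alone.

11 bolts

A_b = π·24²/4 = 452.4 mm².
Per-bolt allowable strength R_n/Ω = 469 × 452.4 × 1 / 1000 / 2 = 106.1 kN.
n ≥ 1090 / 106.1 = 10.27 → use 11 bolts.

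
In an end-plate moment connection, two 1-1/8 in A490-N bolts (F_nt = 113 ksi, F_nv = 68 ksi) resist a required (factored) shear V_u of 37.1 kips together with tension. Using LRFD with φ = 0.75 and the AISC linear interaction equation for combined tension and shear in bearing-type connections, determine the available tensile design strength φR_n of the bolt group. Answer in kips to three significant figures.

A_b = π·1.125²/4 = 0.994 in²; f_rv = 37.1 / (2 × 0.994) = 18.66 ksi.
F'_nt = 1.3 F_nt − (F_nt / φF_nv) f_rv = 1.3·113 − (113/(0.75·68))·18.66 = 105.6 ksi, capped at F_nt → F'_nt = 105.6 ksi.
R_n = F'_nt · A_b · n = 105.6 × 0.994 × 2 = 209.8 kips.
Design strength φR_n = 0.75 × 209.8 = 157 kips.

157 kips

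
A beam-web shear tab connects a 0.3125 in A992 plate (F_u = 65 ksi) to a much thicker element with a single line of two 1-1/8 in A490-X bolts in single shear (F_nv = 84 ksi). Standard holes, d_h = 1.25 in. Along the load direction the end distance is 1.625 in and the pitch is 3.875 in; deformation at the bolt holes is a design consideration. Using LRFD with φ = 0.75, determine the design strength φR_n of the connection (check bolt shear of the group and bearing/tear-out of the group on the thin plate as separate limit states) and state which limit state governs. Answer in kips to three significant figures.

59.4 kips (bearing governs)

Bolt shear: A_b = π·1.125²/4 = 0.994 in²; R_n = 84 × 0.994 × 2 × 1 = 167 kips → 0.75 × 167 = 125 kips.
Bearing (1.2 l_c t F_u ≤ 2.4 d t F_u): upper limit = 2.4·1.125·0.3125·65 = 54.84 kips.
  Edge l_c = 1.625 − 1.25/2 = 1 → r_n = 24.38 kips; interior l_c = 3.875 − 1.25 = 2.625 → r_n = 54.84 kips.
  R_n,bearing = 1·24.38 + 1·54.84 = 79.22 kips → 0.75 × 79.22 = 59.4 kips.
Bearing governs: 59.4 kips.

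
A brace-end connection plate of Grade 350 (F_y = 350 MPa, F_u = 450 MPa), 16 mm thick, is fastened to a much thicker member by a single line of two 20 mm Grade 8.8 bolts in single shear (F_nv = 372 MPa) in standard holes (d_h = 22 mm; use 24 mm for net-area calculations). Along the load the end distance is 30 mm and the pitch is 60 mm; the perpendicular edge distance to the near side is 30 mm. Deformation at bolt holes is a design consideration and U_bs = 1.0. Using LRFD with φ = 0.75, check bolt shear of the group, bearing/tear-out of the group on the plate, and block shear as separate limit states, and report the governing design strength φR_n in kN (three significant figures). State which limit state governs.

Bolt shear: A_b = π·20²/4 = 314.2 mm²; R_n = 372 × 314.2 × 2 × 1 / 1000 = 233.7 kN → 0.75 × 233.7 = 175 kN.
Bearing: edge l_c = 19, r_n = 164.2 kN; interior l_c = 38, r_n = 328.3 kN; R_n = 164.2 + 1·328.3 = 492.5 kN → 369 kN.
Block shear: A_gv = 1440, A_nv = 864, A_nt = 288 mm²; R_n = min(0.6F_uA_nv, 0.6F_yA_gv) + U_bs·F_u·A_nt = 362.9 kN → 272 kN.
Bolt shear governs: 175 kN.

175 kN (bolt shear governs)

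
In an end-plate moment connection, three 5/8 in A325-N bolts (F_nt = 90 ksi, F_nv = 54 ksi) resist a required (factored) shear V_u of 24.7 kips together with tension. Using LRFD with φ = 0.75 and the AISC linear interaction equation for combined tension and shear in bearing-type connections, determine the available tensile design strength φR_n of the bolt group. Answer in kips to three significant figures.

39.6 kips

A_b = π·0.625²/4 = 0.3068 in²; f_rv = 24.7 / (3 × 0.3068) = 26.84 ksi.
F'_nt = 1.3 F_nt − (F_nt / φF_nv) f_rv = 1.3·90 − (90/(0.75·54))·26.84 = 57.36 ksi, capped at F_nt → F'_nt = 57.36 ksi.
R_n = F'_nt · A_b · n = 57.36 × 0.3068 × 3 = 52.8 kips.
Design strength φR_n = 0.75 × 52.8 = 39.6 kips.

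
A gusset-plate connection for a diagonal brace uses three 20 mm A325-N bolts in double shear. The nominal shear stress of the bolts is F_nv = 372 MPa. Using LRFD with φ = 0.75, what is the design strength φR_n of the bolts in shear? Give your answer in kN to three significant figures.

A_b = π × 20² / 4 = 314.2 mm².
R_n = F_nv · A_b · n · n_s = 372 × 314.2 × 3 × 2 / 1000 = 701.2 kN.
Design strength φR_n = 0.75 × 701.2 = 526 kN.

526 kN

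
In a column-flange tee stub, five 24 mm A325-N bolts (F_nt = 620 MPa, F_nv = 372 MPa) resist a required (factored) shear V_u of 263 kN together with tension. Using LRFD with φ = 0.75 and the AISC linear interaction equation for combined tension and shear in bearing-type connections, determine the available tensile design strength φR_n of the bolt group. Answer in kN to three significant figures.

929 kN

A_b = π·24²/4 = 452.4 mm²; f_rv = 263 × 1000 / (5 × 452.4) = 116.3 MPa.
F'_nt = 1.3 F_nt − (F_nt / φF_nv) f_rv = 1.3·620 − (620/(0.75·372))·116.3 = 547.6 MPa, capped at F_nt → F'_nt = 547.6 MPa.
R_n = F'_nt · A_b · n = 547.6 × 452.4 × 5 / 1000 = 1239 kN.
Design strength φR_n = 0.75 × 1239 = 929 kN.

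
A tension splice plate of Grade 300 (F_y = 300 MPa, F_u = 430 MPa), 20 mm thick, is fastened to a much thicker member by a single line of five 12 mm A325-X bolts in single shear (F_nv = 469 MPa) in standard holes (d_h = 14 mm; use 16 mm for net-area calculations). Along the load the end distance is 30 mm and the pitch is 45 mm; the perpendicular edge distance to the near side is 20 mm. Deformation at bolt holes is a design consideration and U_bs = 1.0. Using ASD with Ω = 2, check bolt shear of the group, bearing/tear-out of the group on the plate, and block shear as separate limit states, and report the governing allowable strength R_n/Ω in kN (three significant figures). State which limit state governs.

133 kN (bolt shear governs)

Bolt shear: A_b = π·12²/4 = 113.1 mm²; R_n = 469 × 113.1 × 5 × 1 / 1000 = 265.2 kN → 265.2 / 2 = 133 kN.
Bearing: edge l_c = 23, r_n = 237.4 kN; interior l_c = 31, r_n = 247.7 kN; R_n = 237.4 + 4·247.7 = 1228 kN → 614 kN.
Block shear: A_gv = 4200, A_nv = 2760, A_nt = 240 mm²; R_n = min(0.6F_uA_nv, 0.6F_yA_gv) + U_bs·F_u·A_nt = 815.3 kN → 408 kN.
Bolt shear governs: 133 kN.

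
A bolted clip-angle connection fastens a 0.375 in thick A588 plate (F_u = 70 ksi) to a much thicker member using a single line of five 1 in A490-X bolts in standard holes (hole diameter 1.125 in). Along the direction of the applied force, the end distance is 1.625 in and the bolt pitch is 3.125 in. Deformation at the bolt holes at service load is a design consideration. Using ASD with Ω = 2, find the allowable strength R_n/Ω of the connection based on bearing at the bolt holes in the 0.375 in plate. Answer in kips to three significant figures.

143 kips

Per bolt r_n = 1.2 l_c t F_u ≤ 2.4 d t F_u; upper limit = 2.4 × 1 × 0.375 × 70 = 63 kips.
Edge bolt: l_c = 1.625 − 1.125/2 = 1.062 in → 1.2 × 1.062 × 0.375 × 70 = 33.47 → r_n = 33.47 kips.
Interior bolts: l_c = 3.125 − 1.125 = 2 in → 1.2 × 2 × 0.375 × 70 = 63 → r_n = 63 kips.
R_n = 1 × 33.47 + 4 × 63 = 285.5 kips.
Allowable strength R_n/Ω = 285.5 / 2 = 143 kips.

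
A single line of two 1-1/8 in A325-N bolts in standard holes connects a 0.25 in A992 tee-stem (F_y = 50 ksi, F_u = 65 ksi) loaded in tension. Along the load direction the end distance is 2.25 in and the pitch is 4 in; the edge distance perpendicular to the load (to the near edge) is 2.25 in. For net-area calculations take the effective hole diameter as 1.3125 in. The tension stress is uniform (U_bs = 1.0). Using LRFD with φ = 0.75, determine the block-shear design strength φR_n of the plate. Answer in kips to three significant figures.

50.7 kips

Shear plane L_v = 2.25 + 1·4 = 6.25 in; A_gv = 6.25 × 0.25 = 1.562 in².
A_nv = (6.25 − 1.5·1.3125) × 0.25 = 1.07 in².
A_nt = (2.25 − 0.5·1.3125) × 0.25 = 0.3984 in².
0.6 F_u A_nv = 41.74 kips; 0.6 F_y A_gv = 46.88 kips → shear rupture governs the shear term.
R_n = 41.74 + 1.0 × 65 × 0.3984 = 67.64 kips.
Design strength φR_n = 0.75 × 67.64 = 50.7 kips.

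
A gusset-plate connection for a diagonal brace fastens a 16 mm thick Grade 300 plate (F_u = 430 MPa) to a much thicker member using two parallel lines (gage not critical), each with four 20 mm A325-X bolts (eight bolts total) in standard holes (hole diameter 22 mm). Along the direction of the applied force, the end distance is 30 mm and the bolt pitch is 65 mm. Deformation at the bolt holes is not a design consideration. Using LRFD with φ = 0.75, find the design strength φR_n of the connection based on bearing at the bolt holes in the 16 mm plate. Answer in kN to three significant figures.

Per bolt r_n = 1.5 l_c t F_u ≤ 3.0 d t F_u; upper limit = 3.0 × 20 × 16 × 430 / 1000 = 412.8 kN.
Edge bolt: l_c = 30 − 22/2 = 19 mm → 1.5 × 19 × 16 × 430 / 1000 = 196.1 → r_n = 196.1 kN.
Interior bolts: l_c = 65 − 22 = 43 mm → 1.5 × 43 × 16 × 430 / 1000 = 443.8 → r_n = 412.8 kN.
R_n = 2 × 196.1 + 6 × 412.8 = 2869 kN.
Design strength φR_n = 0.75 × 2869 = 2150 kN.

2150 kN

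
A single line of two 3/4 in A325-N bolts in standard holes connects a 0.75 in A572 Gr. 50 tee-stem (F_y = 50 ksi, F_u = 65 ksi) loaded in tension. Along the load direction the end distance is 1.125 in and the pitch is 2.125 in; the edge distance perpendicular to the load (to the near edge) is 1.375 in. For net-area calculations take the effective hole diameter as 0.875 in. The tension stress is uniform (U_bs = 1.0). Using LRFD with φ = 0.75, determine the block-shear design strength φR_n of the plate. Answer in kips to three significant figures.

Shear plane L_v = 1.125 + 1·2.125 = 3.25 in; A_gv = 3.25 × 0.75 = 2.438 in².
A_nv = (3.25 − 1.5·0.875) × 0.75 = 1.453 in².
A_nt = (1.375 − 0.5·0.875) × 0.75 = 0.7031 in².
0.6 F_u A_nv = 56.67 kips; 0.6 F_y A_gv = 73.12 kips → shear rupture governs the shear term.
R_n = 56.67 + 1.0 × 65 × 0.7031 = 102.4 kips.
Design strength φR_n = 0.75 × 102.4 = 76.8 kips.

76.8 kips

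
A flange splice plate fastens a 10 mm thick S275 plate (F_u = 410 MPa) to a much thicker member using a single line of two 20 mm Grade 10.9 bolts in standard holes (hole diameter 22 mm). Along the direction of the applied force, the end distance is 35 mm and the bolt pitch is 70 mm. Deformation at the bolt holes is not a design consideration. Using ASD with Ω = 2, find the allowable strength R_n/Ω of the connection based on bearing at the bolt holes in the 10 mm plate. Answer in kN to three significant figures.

197 kN

Per bolt r_n = 1.5 l_c t F_u ≤ 3.0 d t F_u; upper limit = 3.0 × 20 × 10 × 410 / 1000 = 246 kN.
Edge bolt: l_c = 35 − 22/2 = 24 mm → 1.5 × 24 × 10 × 410 / 1000 = 147.6 → r_n = 147.6 kN.
Interior bolts: l_c = 70 − 22 = 48 mm → 1.5 × 48 × 10 × 410 / 1000 = 295.2 → r_n = 246 kN.
R_n = 1 × 147.6 + 1 × 246 = 393.6 kN.
Allowable strength R_n/Ω = 393.6 / 2 = 197 kN.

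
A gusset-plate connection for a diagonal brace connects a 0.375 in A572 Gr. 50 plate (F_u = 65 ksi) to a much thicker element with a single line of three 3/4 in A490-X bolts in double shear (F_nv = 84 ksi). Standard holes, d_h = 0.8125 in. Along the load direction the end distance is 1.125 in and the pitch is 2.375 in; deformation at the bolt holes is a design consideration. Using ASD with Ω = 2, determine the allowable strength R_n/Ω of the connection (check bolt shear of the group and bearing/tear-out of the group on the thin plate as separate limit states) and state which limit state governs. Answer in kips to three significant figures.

54.4 kips (bearing governs)

Bolt shear: A_b = π·0.75²/4 = 0.4418 in²; R_n = 84 × 0.4418 × 3 × 2 = 222.7 kips → 222.7 / 2 = 111 kips.
Bearing (1.2 l_c t F_u ≤ 2.4 d t F_u): upper limit = 2.4·0.75·0.375·65 = 43.87 kips.
  Edge l_c = 1.125 − 0.8125/2 = 0.7188 → r_n = 21.02 kips; interior l_c = 2.375 − 0.8125 = 1.562 → r_n = 43.87 kips.
  R_n,bearing = 1·21.02 + 2·43.87 = 108.8 kips → 108.8 / 2 = 54.4 kips.
Bearing governs: 54.4 kips.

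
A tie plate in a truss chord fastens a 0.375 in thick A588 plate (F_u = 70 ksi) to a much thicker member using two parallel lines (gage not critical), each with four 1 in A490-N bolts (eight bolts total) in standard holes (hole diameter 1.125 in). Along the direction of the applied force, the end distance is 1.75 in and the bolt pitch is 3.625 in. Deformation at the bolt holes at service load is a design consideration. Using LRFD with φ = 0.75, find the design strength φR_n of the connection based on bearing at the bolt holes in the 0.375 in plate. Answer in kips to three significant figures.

340 kips

Per bolt r_n = 1.2 l_c t F_u ≤ 2.4 d t F_u; upper limit = 2.4 × 1 × 0.375 × 70 = 63 kips.
Edge bolt: l_c = 1.75 − 1.125/2 = 1.188 in → 1.2 × 1.188 × 0.375 × 70 = 37.41 → r_n = 37.41 kips.
Interior bolts: l_c = 3.625 − 1.125 = 2.5 in → 1.2 × 2.5 × 0.375 × 70 = 78.75 → r_n = 63 kips.
R_n = 2 × 37.41 + 6 × 63 = 452.8 kips.
Design strength φR_n = 0.75 × 452.8 = 340 kips.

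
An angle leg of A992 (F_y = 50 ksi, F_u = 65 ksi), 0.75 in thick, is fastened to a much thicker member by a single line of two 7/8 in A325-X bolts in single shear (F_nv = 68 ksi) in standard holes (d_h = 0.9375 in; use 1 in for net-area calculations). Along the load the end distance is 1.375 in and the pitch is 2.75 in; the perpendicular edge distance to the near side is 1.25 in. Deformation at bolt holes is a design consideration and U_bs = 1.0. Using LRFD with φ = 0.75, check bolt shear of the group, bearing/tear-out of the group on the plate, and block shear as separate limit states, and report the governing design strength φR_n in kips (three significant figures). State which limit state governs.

61.3 kips (bolt shear governs)

Bolt shear: A_b = π·0.875²/4 = 0.6013 in²; R_n = 68 × 0.6013 × 2 × 1 = 81.78 kips → 0.75 × 81.78 = 61.3 kips.
Bearing: edge l_c = 0.9062, r_n = 53.02 kips; interior l_c = 1.812, r_n = 102.4 kips; R_n = 53.02 + 1·102.4 = 155.4 kips → 117 kips.
Block shear: A_gv = 3.094, A_nv = 1.969, A_nt = 0.5625 in²; R_n = min(0.6F_uA_nv, 0.6F_yA_gv) + U_bs·F_u·A_nt = 113.3 kips → 85 kips.
Bolt shear governs: 61.3 kips.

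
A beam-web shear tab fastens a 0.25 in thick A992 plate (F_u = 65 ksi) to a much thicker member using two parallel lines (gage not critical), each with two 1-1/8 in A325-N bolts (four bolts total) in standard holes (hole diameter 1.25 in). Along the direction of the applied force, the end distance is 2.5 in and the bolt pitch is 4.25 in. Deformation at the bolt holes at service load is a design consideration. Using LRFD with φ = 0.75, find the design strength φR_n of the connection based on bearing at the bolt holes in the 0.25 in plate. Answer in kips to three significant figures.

121 kips

Per bolt r_n = 1.2 l_c t F_u ≤ 2.4 d t F_u; upper limit = 2.4 × 1.125 × 0.25 × 65 = 43.87 kips.
Edge bolt: l_c = 2.5 − 1.25/2 = 1.875 in → 1.2 × 1.875 × 0.25 × 65 = 36.56 → r_n = 36.56 kips.
Interior bolts: l_c = 4.25 − 1.25 = 3 in → 1.2 × 3 × 0.25 × 65 = 58.5 → r_n = 43.87 kips.
R_n = 2 × 36.56 + 2 × 43.87 = 160.9 kips.
Design strength φR_n = 0.75 × 160.9 = 121 kips.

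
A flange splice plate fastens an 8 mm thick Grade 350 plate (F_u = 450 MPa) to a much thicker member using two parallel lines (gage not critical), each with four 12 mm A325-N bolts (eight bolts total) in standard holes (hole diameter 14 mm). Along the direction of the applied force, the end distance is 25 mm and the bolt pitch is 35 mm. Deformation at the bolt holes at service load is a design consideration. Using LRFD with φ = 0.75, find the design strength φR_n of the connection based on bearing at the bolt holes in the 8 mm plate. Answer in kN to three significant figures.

525 kN

Per bolt r_n = 1.2 l_c t F_u ≤ 2.4 d t F_u; upper limit = 2.4 × 12 × 8 × 450 / 1000 = 103.7 kN.
Edge bolt: l_c = 25 − 14/2 = 18 mm → 1.2 × 18 × 8 × 450 / 1000 = 77.76 → r_n = 77.76 kN.
Interior bolts: l_c = 35 − 14 = 21 mm → 1.2 × 21 × 8 × 450 / 1000 = 90.72 → r_n = 90.72 kN.
R_n = 2 × 77.76 + 6 × 90.72 = 699.8 kN.
Design strength φR_n = 0.75 × 699.8 = 525 kN.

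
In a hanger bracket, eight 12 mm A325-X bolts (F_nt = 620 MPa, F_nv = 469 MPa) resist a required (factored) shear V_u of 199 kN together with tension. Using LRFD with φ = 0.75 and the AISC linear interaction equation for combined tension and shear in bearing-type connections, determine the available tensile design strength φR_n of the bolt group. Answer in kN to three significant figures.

A_b = π·12²/4 = 113.1 mm²; f_rv = 199 × 1000 / (8 × 113.1) = 219.9 MPa.
F'_nt = 1.3 F_nt − (F_nt / φF_nv) f_rv = 1.3·620 − (620/(0.75·469))·219.9 = 418.3 MPa, capped at F_nt → F'_nt = 418.3 MPa.
R_n = F'_nt · A_b · n = 418.3 × 113.1 × 8 / 1000 = 378.5 kN.
Design strength φR_n = 0.75 × 378.5 = 284 kN.

284 kN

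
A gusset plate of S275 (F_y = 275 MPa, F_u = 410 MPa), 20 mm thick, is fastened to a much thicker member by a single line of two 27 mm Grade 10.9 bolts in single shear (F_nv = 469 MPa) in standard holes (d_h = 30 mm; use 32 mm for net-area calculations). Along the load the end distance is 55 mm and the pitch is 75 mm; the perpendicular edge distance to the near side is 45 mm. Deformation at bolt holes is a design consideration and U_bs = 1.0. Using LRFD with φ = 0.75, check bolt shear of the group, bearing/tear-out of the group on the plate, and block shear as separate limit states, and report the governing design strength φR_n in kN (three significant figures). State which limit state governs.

403 kN (bolt shear governs)

Bolt shear: A_b = π·27²/4 = 572.6 mm²; R_n = 469 × 572.6 × 2 × 1 / 1000 = 537.1 kN → 0.75 × 537.1 = 403 kN.
Bearing: edge l_c = 40, r_n = 393.6 kN; interior l_c = 45, r_n = 442.8 kN; R_n = 393.6 + 1·442.8 = 836.4 kN → 627 kN.
Block shear: A_gv = 2600, A_nv = 1640, A_nt = 580 mm²; R_n = min(0.6F_uA_nv, 0.6F_yA_gv) + U_bs·F_u·A_nt = 641.2 kN → 481 kN.
Bolt shear governs: 403 kN.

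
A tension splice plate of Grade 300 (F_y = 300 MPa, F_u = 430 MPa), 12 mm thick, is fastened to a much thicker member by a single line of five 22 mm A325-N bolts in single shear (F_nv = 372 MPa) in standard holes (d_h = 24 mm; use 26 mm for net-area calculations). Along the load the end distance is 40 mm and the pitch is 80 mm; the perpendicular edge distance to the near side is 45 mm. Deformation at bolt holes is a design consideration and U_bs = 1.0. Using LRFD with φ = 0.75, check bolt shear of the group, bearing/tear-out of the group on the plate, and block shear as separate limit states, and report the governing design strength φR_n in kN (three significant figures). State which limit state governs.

530 kN (bolt shear governs)

Bolt shear: A_b = π·22²/4 = 380.1 mm²; R_n = 372 × 380.1 × 5 × 1 / 1000 = 707 kN → 0.75 × 707 = 530 kN.
Bearing: edge l_c = 28, r_n = 173.4 kN; interior l_c = 56, r_n = 272.4 kN; R_n = 173.4 + 4·272.4 = 1263 kN → 947 kN.
Block shear: A_gv = 4320, A_nv = 2916, A_nt = 384 mm²; R_n = min(0.6F_uA_nv, 0.6F_yA_gv) + U_bs·F_u·A_nt = 917.4 kN → 688 kN.
Bolt shear governs: 530 kN.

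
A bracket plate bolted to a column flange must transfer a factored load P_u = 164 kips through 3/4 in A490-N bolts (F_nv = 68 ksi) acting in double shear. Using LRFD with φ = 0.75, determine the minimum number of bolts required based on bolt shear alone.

4 bolts

A_b = π·0.75²/4 = 0.4418 in².
Per-bolt design strength φR_n = 0.75 × 68 × 0.4418 × 2 = 45.06 kips.
n ≥ 164 / 45.06 = 3.639 → use 4 bolts.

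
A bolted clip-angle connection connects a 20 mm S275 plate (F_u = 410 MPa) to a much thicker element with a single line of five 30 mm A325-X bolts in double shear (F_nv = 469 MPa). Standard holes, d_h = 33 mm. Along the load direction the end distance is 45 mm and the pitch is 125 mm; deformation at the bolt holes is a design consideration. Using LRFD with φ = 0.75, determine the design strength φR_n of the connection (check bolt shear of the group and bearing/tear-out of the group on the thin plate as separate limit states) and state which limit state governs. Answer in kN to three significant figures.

1980 kN (bearing governs)

Bolt shear: A_b = π·30²/4 = 706.9 mm²; R_n = 469 × 706.9 × 5 × 2 / 1000 = 3315 kN → 0.75 × 3315 = 2490 kN.
Bearing (1.2 l_c t F_u ≤ 2.4 d t F_u): upper limit = 2.4·30·20·410 / 1000 = 590.4 kN.
  Edge l_c = 45 − 33/2 = 28.5 → r_n = 280.4 kN; interior l_c = 125 − 33 = 92 → r_n = 590.4 kN.
  R_n,bearing = 1·280.4 + 4·590.4 = 2642 kN → 0.75 × 2642 = 1980 kN.
Bearing governs: 1980 kN.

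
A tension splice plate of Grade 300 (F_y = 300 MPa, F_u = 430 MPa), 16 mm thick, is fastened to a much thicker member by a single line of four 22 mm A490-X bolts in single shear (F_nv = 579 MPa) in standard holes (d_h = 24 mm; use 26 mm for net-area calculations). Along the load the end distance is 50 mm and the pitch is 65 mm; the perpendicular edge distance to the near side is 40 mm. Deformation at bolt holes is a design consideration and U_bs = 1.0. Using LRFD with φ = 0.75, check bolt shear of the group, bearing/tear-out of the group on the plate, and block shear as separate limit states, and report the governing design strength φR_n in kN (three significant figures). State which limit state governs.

616 kN (block shear governs)

Bolt shear: A_b = π·22²/4 = 380.1 mm²; R_n = 579 × 380.1 × 4 × 1 / 1000 = 880.4 kN → 0.75 × 880.4 = 660 kN.
Bearing: edge l_c = 38, r_n = 313.7 kN; interior l_c = 41, r_n = 338.5 kN; R_n = 313.7 + 3·338.5 = 1329 kN → 997 kN.
Block shear: A_gv = 3920, A_nv = 2464, A_nt = 432 mm²; R_n = min(0.6F_uA_nv, 0.6F_yA_gv) + U_bs·F_u·A_nt = 821.5 kN → 616 kN.
Block shear governs: 616 kN.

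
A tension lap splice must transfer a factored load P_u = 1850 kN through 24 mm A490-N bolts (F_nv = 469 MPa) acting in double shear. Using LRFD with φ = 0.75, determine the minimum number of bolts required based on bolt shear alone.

6 bolts

A_b = π·24²/4 = 452.4 mm².
Per-bolt design strength φR_n = 0.75 × 469 × 452.4 × 2 / 1000 = 318.3 kN.
n ≥ 1850 / 318.3 = 5.813 → use 6 bolts.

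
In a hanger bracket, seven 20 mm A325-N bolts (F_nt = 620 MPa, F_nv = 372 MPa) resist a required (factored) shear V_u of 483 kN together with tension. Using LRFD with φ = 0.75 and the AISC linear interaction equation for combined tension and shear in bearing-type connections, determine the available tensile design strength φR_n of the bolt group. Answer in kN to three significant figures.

524 kN

A_b = π·20²/4 = 314.2 mm²; f_rv = 483 × 1000 / (7 × 314.2) = 219.6 MPa.
F'_nt = 1.3 F_nt − (F_nt / φF_nv) f_rv = 1.3·620 − (620/(0.75·372))·219.6 = 317.9 MPa, capped at F_nt → F'_nt = 317.9 MPa.
R_n = F'_nt · A_b · n = 317.9 × 314.2 × 7 / 1000 = 699.2 kN.
Design strength φR_n = 0.75 × 699.2 = 524 kN.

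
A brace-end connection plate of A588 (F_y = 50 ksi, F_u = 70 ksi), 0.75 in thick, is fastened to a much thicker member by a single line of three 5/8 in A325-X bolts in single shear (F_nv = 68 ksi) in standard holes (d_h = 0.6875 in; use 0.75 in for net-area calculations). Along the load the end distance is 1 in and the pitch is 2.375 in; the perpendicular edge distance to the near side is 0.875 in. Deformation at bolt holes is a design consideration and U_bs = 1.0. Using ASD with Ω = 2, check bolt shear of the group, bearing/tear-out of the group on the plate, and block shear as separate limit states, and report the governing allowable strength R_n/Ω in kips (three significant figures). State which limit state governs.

Bolt shear: A_b = π·0.625²/4 = 0.3068 in²; R_n = 68 × 0.3068 × 3 × 1 = 62.59 kips → 62.59 / 2 = 31.3 kips.
Bearing: edge l_c = 0.6562, r_n = 41.34 kips; interior l_c = 1.688, r_n = 78.75 kips; R_n = 41.34 + 2·78.75 = 198.8 kips → 99.4 kips.
Block shear: A_gv = 4.312, A_nv = 2.906, A_nt = 0.375 in²; R_n = min(0.6F_uA_nv, 0.6F_yA_gv) + U_bs·F_u·A_nt = 148.3 kips → 74.2 kips.
Bolt shear governs: 31.3 kips.

31.3 kips (bolt shear governs)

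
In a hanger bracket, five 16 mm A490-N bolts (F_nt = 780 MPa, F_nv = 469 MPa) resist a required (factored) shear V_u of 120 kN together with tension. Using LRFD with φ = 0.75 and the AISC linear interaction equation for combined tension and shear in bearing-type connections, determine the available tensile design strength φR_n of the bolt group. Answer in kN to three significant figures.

A_b = π·16²/4 = 201.1 mm²; f_rv = 120 × 1000 / (5 × 201.1) = 119.4 MPa.
F'_nt = 1.3 F_nt − (F_nt / φF_nv) f_rv = 1.3·780 − (780/(0.75·469))·119.4 = 749.3 MPa, capped at F_nt → F'_nt = 749.3 MPa.
R_n = F'_nt · A_b · n = 749.3 × 201.1 × 5 / 1000 = 753.3 kN.
Design strength φR_n = 0.75 × 753.3 = 565 kN.

565 kN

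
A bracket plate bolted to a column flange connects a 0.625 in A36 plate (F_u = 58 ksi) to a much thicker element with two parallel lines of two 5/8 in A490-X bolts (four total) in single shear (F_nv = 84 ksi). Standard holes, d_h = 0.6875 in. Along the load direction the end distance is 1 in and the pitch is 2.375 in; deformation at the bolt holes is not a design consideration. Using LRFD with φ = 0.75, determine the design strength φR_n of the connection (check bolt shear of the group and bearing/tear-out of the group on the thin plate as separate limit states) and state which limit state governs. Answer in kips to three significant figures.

Bolt shear: A_b = π·0.625²/4 = 0.3068 in²; R_n = 84 × 0.3068 × 4 × 1 = 103.1 kips → 0.75 × 103.1 = 77.3 kips.
Bearing (1.5 l_c t F_u ≤ 3.0 d t F_u): upper limit = 3.0·0.625·0.625·58 = 67.97 kips.
  Edge l_c = 1 − 0.6875/2 = 0.6562 → r_n = 35.68 kips; interior l_c = 2.375 − 0.6875 = 1.688 → r_n = 67.97 kips.
  R_n,bearing = 2·35.68 + 2·67.97 = 207.3 kips → 0.75 × 207.3 = 155 kips.
Bolt shear governs: 77.3 kips.

77.3 kips (bolt shear governs)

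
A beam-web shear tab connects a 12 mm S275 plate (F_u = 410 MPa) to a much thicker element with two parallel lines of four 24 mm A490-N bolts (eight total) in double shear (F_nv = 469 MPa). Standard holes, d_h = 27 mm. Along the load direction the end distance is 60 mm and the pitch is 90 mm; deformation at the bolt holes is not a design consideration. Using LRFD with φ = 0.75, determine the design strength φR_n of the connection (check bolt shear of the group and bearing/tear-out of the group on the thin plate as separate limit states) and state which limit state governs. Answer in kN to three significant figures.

Bolt shear: A_b = π·24²/4 = 452.4 mm²; R_n = 469 × 452.4 × 8 × 2 / 1000 = 3395 kN → 0.75 × 3395 = 2550 kN.
Bearing (1.5 l_c t F_u ≤ 3.0 d t F_u): upper limit = 3.0·24·12·410 / 1000 = 354.2 kN.
  Edge l_c = 60 − 27/2 = 46.5 → r_n = 343.2 kN; interior l_c = 90 − 27 = 63 → r_n = 354.2 kN.
  R_n,bearing = 2·343.2 + 6·354.2 = 2812 kN → 0.75 × 2812 = 2110 kN.
Bearing governs: 2110 kN.

2110 kN (bearing governs)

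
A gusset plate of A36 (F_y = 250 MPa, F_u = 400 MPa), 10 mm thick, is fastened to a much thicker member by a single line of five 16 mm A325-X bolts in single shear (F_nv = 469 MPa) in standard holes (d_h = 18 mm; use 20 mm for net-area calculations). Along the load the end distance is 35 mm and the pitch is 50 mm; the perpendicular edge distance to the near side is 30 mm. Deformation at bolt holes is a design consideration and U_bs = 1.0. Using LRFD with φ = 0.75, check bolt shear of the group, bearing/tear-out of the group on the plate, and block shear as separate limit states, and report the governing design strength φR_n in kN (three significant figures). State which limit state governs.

Bolt shear: A_b = π·16²/4 = 201.1 mm²; R_n = 469 × 201.1 × 5 × 1 / 1000 = 471.5 kN → 0.75 × 471.5 = 354 kN.
Bearing: edge l_c = 26, r_n = 124.8 kN; interior l_c = 32, r_n = 153.6 kN; R_n = 124.8 + 4·153.6 = 739.2 kN → 554 kN.
Block shear: A_gv = 2350, A_nv = 1450, A_nt = 200 mm²; R_n = min(0.6F_uA_nv, 0.6F_yA_gv) + U_bs·F_u·A_nt = 428 kN → 321 kN.
Block shear governs: 321 kN.

321 kN (block shear governs)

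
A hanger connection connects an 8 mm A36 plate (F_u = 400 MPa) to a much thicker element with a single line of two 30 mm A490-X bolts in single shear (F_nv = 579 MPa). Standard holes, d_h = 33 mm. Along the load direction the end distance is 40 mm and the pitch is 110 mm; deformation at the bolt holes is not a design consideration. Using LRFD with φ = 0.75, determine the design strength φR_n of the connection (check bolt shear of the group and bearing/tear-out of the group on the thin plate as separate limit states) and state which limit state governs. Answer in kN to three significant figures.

301 kN (bearing governs)

Bolt shear: A_b = π·30²/4 = 706.9 mm²; R_n = 579 × 706.9 × 2 × 1 / 1000 = 818.5 kN → 0.75 × 818.5 = 614 kN.
Bearing (1.5 l_c t F_u ≤ 3.0 d t F_u): upper limit = 3.0·30·8·400 / 1000 = 288 kN.
  Edge l_c = 40 − 33/2 = 23.5 → r_n = 112.8 kN; interior l_c = 110 − 33 = 77 → r_n = 288 kN.
  R_n,bearing = 1·112.8 + 1·288 = 400.8 kN → 0.75 × 400.8 = 301 kN.
Bearing governs: 301 kN.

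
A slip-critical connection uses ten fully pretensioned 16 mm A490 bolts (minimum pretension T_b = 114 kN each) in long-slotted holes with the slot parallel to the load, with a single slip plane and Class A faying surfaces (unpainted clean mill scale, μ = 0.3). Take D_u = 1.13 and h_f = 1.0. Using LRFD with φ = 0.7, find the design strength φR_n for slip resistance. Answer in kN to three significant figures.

R_n = μ · D_u · h_f · T_b · n_s · n_b = 0.3 × 1.13 × 1.0 × 114 × 1 × 10 = 386.5 kN.
Design strength φR_n = 0.7 × 386.5 = 271 kN.

271 kN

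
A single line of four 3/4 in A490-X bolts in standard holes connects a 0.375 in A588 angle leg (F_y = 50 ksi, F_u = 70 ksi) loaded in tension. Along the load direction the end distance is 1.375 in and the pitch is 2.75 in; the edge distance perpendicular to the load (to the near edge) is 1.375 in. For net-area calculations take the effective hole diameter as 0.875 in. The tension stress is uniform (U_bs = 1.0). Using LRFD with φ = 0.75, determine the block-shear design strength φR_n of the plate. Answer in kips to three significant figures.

96 kips

Shear plane L_v = 1.375 + 3·2.75 = 9.625 in; A_gv = 9.625 × 0.375 = 3.609 in².
A_nv = (9.625 − 3.5·0.875) × 0.375 = 2.461 in².
A_nt = (1.375 − 0.5·0.875) × 0.375 = 0.3516 in².
0.6 F_u A_nv = 103.4 kips; 0.6 F_y A_gv = 108.3 kips → shear rupture governs the shear term.
R_n = 103.4 + 1.0 × 70 × 0.3516 = 128 kips.
Design strength φR_n = 0.75 × 128 = 96 kips.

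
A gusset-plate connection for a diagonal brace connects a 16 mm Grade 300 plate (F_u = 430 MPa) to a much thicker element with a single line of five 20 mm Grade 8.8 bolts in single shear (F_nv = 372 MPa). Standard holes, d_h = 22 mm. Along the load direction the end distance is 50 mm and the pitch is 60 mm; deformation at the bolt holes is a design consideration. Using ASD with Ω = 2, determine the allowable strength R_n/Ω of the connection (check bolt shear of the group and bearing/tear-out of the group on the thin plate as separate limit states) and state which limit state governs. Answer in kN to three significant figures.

292 kN (bolt shear governs)

Bolt shear: A_b = π·20²/4 = 314.2 mm²; R_n = 372 × 314.2 × 5 × 1 / 1000 = 584.3 kN → 584.3 / 2 = 292 kN.
Bearing (1.2 l_c t F_u ≤ 2.4 d t F_u): upper limit = 2.4·20·16·430 / 1000 = 330.2 kN.
  Edge l_c = 50 − 22/2 = 39 → r_n = 322 kN; interior l_c = 60 − 22 = 38 → r_n = 313.7 kN.
  R_n,bearing = 1·322 + 4·313.7 = 1577 kN → 1577 / 2 = 788 kN.
Bolt shear governs: 292 kN.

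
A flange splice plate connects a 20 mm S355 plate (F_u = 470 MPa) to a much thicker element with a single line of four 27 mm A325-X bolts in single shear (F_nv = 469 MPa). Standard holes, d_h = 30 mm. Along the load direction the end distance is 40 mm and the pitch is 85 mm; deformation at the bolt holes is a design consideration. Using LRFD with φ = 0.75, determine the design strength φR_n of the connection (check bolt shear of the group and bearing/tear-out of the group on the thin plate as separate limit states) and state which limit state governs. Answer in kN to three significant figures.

Bolt shear: A_b = π·27²/4 = 572.6 mm²; R_n = 469 × 572.6 × 4 × 1 / 1000 = 1074 kN → 0.75 × 1074 = 806 kN.
Bearing (1.2 l_c t F_u ≤ 2.4 d t F_u): upper limit = 2.4·27·20·470 / 1000 = 609.1 kN.
  Edge l_c = 40 − 30/2 = 25 → r_n = 282 kN; interior l_c = 85 − 30 = 55 → r_n = 609.1 kN.
  R_n,bearing = 1·282 + 3·609.1 = 2109 kN → 0.75 × 2109 = 1580 kN.
Bolt shear governs: 806 kN.

806 kN (bolt shear governs)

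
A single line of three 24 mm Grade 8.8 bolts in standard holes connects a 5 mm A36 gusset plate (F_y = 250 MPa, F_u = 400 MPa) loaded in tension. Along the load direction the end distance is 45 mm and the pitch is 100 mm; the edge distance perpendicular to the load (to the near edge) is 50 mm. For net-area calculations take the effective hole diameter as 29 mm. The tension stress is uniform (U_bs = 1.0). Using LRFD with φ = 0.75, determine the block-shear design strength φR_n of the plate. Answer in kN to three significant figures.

191 kN

Shear plane L_v = 45 + 2·100 = 245 mm; A_gv = 245 × 5 = 1225 mm².
A_nv = (245 − 2.5·29) × 5 = 862.5 mm².
A_nt = (50 − 0.5·29) × 5 = 177.5 mm².
0.6 F_u A_nv = 207 kN; 0.6 F_y A_gv = 183.8 kN → shear yielding governs the shear term.
R_n = 183.8 + 1.0 × 400 × 177.5 / 1000 = 254.8 kN.
Design strength φR_n = 0.75 × 254.8 = 191 kN.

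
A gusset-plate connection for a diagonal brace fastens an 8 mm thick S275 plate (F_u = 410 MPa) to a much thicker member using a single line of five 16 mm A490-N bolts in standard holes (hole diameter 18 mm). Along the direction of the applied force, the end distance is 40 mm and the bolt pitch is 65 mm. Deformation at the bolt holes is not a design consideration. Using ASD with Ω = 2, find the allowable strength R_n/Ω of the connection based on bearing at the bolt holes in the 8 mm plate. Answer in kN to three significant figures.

Per bolt r_n = 1.5 l_c t F_u ≤ 3.0 d t F_u; upper limit = 3.0 × 16 × 8 × 410 / 1000 = 157.4 kN.
Edge bolt: l_c = 40 − 18/2 = 31 mm → 1.5 × 31 × 8 × 410 / 1000 = 152.5 → r_n = 152.5 kN.
Interior bolts: l_c = 65 − 18 = 47 mm → 1.5 × 47 × 8 × 410 / 1000 = 231.2 → r_n = 157.4 kN.
R_n = 1 × 152.5 + 4 × 157.4 = 782.3 kN.
Allowable strength R_n/Ω = 782.3 / 2 = 391 kN.

391 kN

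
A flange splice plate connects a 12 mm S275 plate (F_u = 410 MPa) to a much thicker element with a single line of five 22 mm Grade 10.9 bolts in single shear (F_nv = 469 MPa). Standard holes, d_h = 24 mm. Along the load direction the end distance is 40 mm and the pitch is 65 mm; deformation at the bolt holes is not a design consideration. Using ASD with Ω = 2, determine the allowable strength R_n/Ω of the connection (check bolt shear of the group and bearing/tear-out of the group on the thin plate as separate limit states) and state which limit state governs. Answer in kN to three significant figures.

446 kN (bolt shear governs)

Bolt shear: A_b = π·22²/4 = 380.1 mm²; R_n = 469 × 380.1 × 5 × 1 / 1000 = 891.4 kN → 891.4 / 2 = 446 kN.
Bearing (1.5 l_c t F_u ≤ 3.0 d t F_u): upper limit = 3.0·22·12·410 / 1000 = 324.7 kN.
  Edge l_c = 40 − 24/2 = 28 → r_n = 206.6 kN; interior l_c = 65 − 24 = 41 → r_n = 302.6 kN.
  R_n,bearing = 1·206.6 + 4·302.6 = 1417 kN → 1417 / 2 = 708 kN.
Bolt shear governs: 446 kN.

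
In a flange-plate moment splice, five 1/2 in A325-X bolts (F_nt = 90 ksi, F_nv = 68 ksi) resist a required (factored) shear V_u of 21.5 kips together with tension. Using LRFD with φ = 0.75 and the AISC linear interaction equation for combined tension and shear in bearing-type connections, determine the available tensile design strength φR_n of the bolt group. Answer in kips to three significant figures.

A_b = π·0.5²/4 = 0.1963 in²; f_rv = 21.5 / (5 × 0.1963) = 21.9 ksi.
F'_nt = 1.3 F_nt − (F_nt / φF_nv) f_rv = 1.3·90 − (90/(0.75·68))·21.9 = 78.35 ksi, capped at F_nt → F'_nt = 78.35 ksi.
R_n = F'_nt · A_b · n = 78.35 × 0.1963 × 5 = 76.92 kips.
Design strength φR_n = 0.75 × 76.92 = 57.7 kips.

57.7 kips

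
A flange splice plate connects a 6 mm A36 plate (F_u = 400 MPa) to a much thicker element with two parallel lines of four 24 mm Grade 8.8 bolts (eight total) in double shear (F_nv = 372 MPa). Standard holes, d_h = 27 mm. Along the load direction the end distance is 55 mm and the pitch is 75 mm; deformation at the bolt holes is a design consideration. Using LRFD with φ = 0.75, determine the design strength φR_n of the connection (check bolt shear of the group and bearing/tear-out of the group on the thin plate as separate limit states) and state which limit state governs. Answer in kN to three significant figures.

Bolt shear: A_b = π·24²/4 = 452.4 mm²; R_n = 372 × 452.4 × 8 × 2 / 1000 = 2693 kN → 0.75 × 2693 = 2020 kN.
Bearing (1.2 l_c t F_u ≤ 2.4 d t F_u): upper limit = 2.4·24·6·400 / 1000 = 138.2 kN.
  Edge l_c = 55 − 27/2 = 41.5 → r_n = 119.5 kN; interior l_c = 75 − 27 = 48 → r_n = 138.2 kN.
  R_n,bearing = 2·119.5 + 6·138.2 = 1068 kN → 0.75 × 1068 = 801 kN.
Bearing governs: 801 kN.

801 kN (bearing governs)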